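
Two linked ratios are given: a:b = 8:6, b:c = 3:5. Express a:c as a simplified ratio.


Given a:b = 8:6 and b:c = 3:5
Make b consistent. Multiply first ratio by 3: a:b = 24:18
Multiply second ratio by 6: b:c = 18:30
Now b = 18 in both, so a:b:c = 24:18:30
Therefore a:c = 24:30
Simplify by GCD: a:c = 4:5

4:5


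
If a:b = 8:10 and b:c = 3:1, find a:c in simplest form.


Given a:b = 8:10 and b:c = 3:1
Make b consistent. Multiply first ratio by 3: a:b = 24:30
Multiply second ratio by 10: b:c = 30:10
Now b = 30 in both, so a:b:c = 24:30:10
Therefore a:c = 24:10
Simplify by GCD: a:c = 12:5

12:5


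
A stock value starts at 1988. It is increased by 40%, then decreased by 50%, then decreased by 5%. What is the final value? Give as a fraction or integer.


Start: 1988
Step 1: increase by 40% => multiply by 140/100
  1988 * 140/100 = 13916/5
Step 2: decrease by 50% => multiply by 50/100
  13916/5 * 50/100 = 6958/5
Step 3: decrease by 5% => multiply by 95/100
  6958/5 * 95/100 = 66101/50
Final value = 66101/50

66101/50


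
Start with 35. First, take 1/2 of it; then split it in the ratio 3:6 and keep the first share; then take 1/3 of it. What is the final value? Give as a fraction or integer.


Start with 35.
Step 1: Take 1/2: 35 * 1/2 = 35/2
Step 2: Split 3:6, first share = 35/2 * 3/9 = 35/6
Step 3: Take 1/3: 35/6 * 1/3 = 35/18
Final result = 35/18

35/18


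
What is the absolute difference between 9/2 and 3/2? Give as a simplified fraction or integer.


Simplify: 9/2 = 9/2 and 3/2 = 3/2
Find common denominator: LCD = 2
Convert: 9/2 and 3/2
Difference = |9 - 3|/2 = 6/2
Simplified = 3

3


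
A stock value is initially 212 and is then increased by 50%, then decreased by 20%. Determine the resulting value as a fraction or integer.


Start: 212
Step 1: increase by 50% => multiply by 150/100
  212 * 150/100 = 318
Step 2: decrease by 20% => multiply by 80/100
  318 * 80/100 = 1272/5
Final value = 1272/5

1272/5


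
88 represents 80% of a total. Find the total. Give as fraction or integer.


Given: 88 is 80% of the whole
Set up: 88 = 80/100 * whole
whole = 88 * 100 / 80
whole = 8800 / 80
whole = 110

110


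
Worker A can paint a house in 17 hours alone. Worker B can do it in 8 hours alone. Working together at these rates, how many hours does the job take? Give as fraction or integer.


Rate of A = 1/17 job per hour
Rate of B = 1/8 job per hour
Combined rate = 1/17 + 1/8
Find common denominator: (8 + 17)/(17*8) = 25/136
Combined rate = 25/136 job per hour
Time together = 1 / (25/136) = 136/25 hours

136/25


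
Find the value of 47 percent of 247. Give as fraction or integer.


Compute 47% of 247
Convert percentage: 47% = 47/100
Multiply: 247 * 47/100
= 11609/100
= 11609/100

11609/100


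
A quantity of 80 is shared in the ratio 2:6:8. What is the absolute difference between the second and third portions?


Total parts = 2 + 6 + 8 = 16
Value per part = 80 / 16 = 5
Shares: 2*5=10, 6*5=30, 8*5=40
Second share = 30, third share = 40
Difference = |30 - 40| = 10

10


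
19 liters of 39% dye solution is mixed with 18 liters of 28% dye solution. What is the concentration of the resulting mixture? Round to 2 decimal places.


Solute in mixture 1 = 39% of 19 L = 19*39/100 = 741/100 L
Solute in mixture 2 = 28% of 18 L = 18*28/100 = 126/25 L
Total solute = 741/100 + 126/25 = 249/20 L
Total volume = 19 + 18 = 37 L
Final concentration = 249/20/37 * 100 = 33.65%

33.65


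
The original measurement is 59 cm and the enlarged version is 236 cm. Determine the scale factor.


Original length = 59 cm
Scaled length = 236 cm
Scale factor = 236 / 59
= 4

4


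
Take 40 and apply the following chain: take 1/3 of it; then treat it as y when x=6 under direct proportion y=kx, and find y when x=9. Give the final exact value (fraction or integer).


Start with 40.
Step 1: Take 1/3: 40 * 1/3 = 40/3
Step 2: Direct prop: k = (40/3)/6; new y = k*9 = 40/3*9/6 = 20
Final result = 20

20


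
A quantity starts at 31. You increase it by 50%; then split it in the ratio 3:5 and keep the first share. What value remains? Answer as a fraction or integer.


Start with 31.
Step 1: Increase by 50%: 31 * 150/100 = 93/2
Step 2: Split 3:5, first share = 93/2 * 3/8 = 279/16
Final result = 279/16

279/16


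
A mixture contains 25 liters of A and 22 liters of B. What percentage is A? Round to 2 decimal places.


Volume of A = 25 L
Volume of B = 22 L
Total volume = 25 + 22 = 47 L
Percentage of A = (25/47) * 100
= 53.19%

53.19


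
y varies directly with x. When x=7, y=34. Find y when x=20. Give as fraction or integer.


Direct proportion: y = kx
Find k: k = 34/7 = 34/7
Compute y at x=20: y = 34/7 * 20
y = 680/7

680/7


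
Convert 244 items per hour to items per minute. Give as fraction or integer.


Converting from per hour to per minute
Rate = 244 items per hour
Divide by 60: 244/60
= 61/15 items per minute

61/15


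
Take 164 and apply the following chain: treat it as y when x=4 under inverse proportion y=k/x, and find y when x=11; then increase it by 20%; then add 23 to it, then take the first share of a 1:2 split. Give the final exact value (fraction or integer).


Start with 164.
Step 1: Inverse prop: k = (164)*4; new y = k/11 = 164*4/11 = 656/11
Step 2: Increase by 20%: 656/11 * 120/100 = 3936/55
Step 3: Add 23: 3936/55+23=5201/55; split 1:2 first = 5201/55*1/3 = 5201/165
Final result = 5201/165

5201/165


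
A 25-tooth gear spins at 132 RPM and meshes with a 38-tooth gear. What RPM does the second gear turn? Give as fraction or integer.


Gear ratio: teeth_A * RPM_A = teeth_B * RPM_B
25 * 132 = 38 * RPM_B
3300 = 38 * RPM_B
RPM_B = 3300 / 38
RPM_B = 1650/19

1650/19


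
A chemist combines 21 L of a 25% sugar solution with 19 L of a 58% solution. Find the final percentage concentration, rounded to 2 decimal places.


Solute in mixture 1 = 25% of 21 L = 21*25/100 = 21/4 L
Solute in mixture 2 = 58% of 19 L = 19*58/100 = 551/50 L
Total solute = 21/4 + 551/50 = 1627/100 L
Total volume = 21 + 19 = 40 L
Final concentration = 1627/100/40 * 100 = 40.68%

40.68


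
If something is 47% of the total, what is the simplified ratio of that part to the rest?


Part = 47%, Remainder = 53%
Ratio = 47:53
GCD(47, 53) = 1
Simplify: 47:53 = 47:53

47:53


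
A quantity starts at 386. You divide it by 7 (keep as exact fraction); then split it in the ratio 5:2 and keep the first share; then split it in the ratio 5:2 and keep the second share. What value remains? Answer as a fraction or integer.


Start with 386.
Step 1: Divide by 7: 386 / 7 = 386/7
Step 2: Split 5:2, first share = 386/7 * 5/7 = 1930/49
Step 3: Split 5:2, second share = 1930/49 * 2/7 = 3860/343
Final result = 3860/343

3860/343


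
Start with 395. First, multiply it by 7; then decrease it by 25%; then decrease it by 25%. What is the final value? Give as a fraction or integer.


Start with 395.
Step 1: Multiply by 7: 395 * 7 = 2765
Step 2: Decrease by 25%: 2765 * 75/100 = 8295/4
Step 3: Decrease by 25%: 8295/4 * 75/100 = 24885/16
Final result = 24885/16

24885/16


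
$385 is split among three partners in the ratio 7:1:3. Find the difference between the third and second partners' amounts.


Total parts = 7 + 1 + 3 = 11
Value per part = 385 / 11 = 35
Shares: 7*35=245, 1*35=35, 3*35=105
Third share = 105, second share = 35
Difference = |105 - 35| = 70

70


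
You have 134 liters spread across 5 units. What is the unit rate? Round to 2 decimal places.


Total liters = 134
Number of units = 5
Unit rate = 134 / 5
= 26.80 liters per unit

26.80


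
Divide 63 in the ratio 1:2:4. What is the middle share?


Ratio = 1:2:4
Total parts = 1 + 2 + 4 = 7
Value per part = 63 / 7 = 9
First share = 1 * 9 = 9
Middle share = 2 * 9 = 18
Third share = 4 * 9 = 36

18


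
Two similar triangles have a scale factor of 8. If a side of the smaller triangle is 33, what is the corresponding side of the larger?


Similar triangles have proportional sides
Scale factor = 8
Smaller side = 33
Corresponding larger side = 33 * 8
= 264

264


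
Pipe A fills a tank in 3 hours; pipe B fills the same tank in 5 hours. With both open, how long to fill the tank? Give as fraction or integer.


Rate of A = 1/3 job per hour
Rate of B = 1/5 job per hour
Combined rate = 1/3 + 1/5
Find common denominator: (5 + 3)/(3*5) = 8/15
Combined rate = 8/15 job per hour
Time together = 1 / (8/15) = 15/8 hours

15/8


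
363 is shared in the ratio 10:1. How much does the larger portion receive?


Total parts = 10 + 1 = 11
Value per part = 363 / 11 = 33
First share = 10 * 33 = 330
Second share = 1 * 33 = 33
Larger share = 330

330


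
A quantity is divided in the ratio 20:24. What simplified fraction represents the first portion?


Total parts = 20 + 24 = 44
First part fraction = 20/44
Simplify: 20/44 = 5/11

5/11


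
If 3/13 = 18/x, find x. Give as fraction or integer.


Setting up: 3/13 = 18/x
Cross multiply: 3 * x = 13 * 18
3x = 234
x = 234/3
x = 78

78


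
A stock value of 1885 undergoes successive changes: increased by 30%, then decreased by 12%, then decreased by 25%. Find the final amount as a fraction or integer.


Start: 1885
Step 1: increase by 30% => multiply by 130/100
  1885 * 130/100 = 4901/2
Step 2: decrease by 12% => multiply by 88/100
  4901/2 * 88/100 = 53911/25
Step 3: decrease by 25% => multiply by 75/100
  53911/25 * 75/100 = 161733/100
Final value = 161733/100

161733/100


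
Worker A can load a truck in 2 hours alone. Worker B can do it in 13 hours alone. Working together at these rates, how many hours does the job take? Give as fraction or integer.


Rate of A = 1/2 job per hour
Rate of B = 1/13 job per hour
Combined rate = 1/2 + 1/13
Find common denominator: (13 + 2)/(2*13) = 15/26
Combined rate = 15/26 job per hour
Time together = 1 / (15/26) = 26/15 hours

26/15


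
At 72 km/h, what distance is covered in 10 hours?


Using distance = speed * time
Speed = 72 km/h
Time = 10 hours
Distance = 72 * 10
= 720 km

720


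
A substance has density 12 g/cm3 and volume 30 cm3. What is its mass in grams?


Using mass = density * volume
Density = 12 g/cm3
Volume = 30 cm3
Mass = 12 * 30
= 360 g

360


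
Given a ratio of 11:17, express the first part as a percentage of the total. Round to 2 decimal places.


Total parts = 11 + 17 = 28
First part fraction = 11/28
Percentage = (11/28) * 100
= 0.392857 * 100
= 39.29%

39.29


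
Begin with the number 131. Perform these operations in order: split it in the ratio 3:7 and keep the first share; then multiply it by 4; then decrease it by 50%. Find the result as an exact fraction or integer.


Start with 131.
Step 1: Split 3:7, first share = 131 * 3/10 = 393/10
Step 2: Multiply by 4: 393/10 * 4 = 786/5
Step 3: Decrease by 50%: 786/5 * 50/100 = 393/5
Final result = 393/5

393/5


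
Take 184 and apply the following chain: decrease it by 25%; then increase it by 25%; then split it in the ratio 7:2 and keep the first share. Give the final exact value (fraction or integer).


Start with 184.
Step 1: Decrease by 25%: 184 * 75/100 = 138
Step 2: Increase by 25%: 138 * 125/100 = 345/2
Step 3: Split 7:2, first share = 345/2 * 7/9 = 805/6
Final result = 805/6

805/6


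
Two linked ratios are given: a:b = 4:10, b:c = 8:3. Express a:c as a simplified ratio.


Given a:b = 4:10 and b:c = 8:3
Make b consistent. Multiply first ratio by 8: a:b = 32:80
Multiply second ratio by 10: b:c = 80:30
Now b = 80 in both, so a:b:c = 32:80:30
Therefore a:c = 32:30
Simplify by GCD: a:c = 16:15

16:15


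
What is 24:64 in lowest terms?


Find GCD(24, 64)
GCD = 8
Divide both by 8: 24/8 = 3, 64/8 = 8
Simplified ratio = 3:8

3:8


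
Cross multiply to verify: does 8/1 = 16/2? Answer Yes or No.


Cross multiply to check 8/1 = 16/2
Left cross product: 8 * 2 = 16
Right cross product: 1 * 16 = 16
16 = 16
Equal, so proportions match => Yes

Yes


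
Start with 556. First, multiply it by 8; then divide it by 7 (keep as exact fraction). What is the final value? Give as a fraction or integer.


Start with 556.
Step 1: Multiply by 8: 556 * 8 = 4448
Step 2: Divide by 7: 4448 / 7 = 4448/7
Final result = 4448/7

4448/7


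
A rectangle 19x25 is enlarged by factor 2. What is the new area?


Original dimensions: 19 x 25
Enlargement factor = 2
New width = 19 * 2 = 38
New height = 25 * 2 = 50
New area = 38 * 50 = 1900

1900


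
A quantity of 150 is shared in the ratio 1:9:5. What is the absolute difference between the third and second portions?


Total parts = 1 + 9 + 5 = 15
Value per part = 150 / 15 = 10
Shares: 1*10=10, 9*10=90, 5*10=50
Third share = 50, second share = 90
Difference = |50 - 90| = 40

40


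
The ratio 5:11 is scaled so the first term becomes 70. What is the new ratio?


Original ratio: 5:11
First term target: 70
Scale factor = 70 / 5 = 14
Multiply second term: 11 * 14 = 154
Equivalent ratio = 70:154

70:154


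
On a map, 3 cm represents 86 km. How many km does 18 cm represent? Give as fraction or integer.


Map scale: 3 cm = 86 km
Measured distance on map = 18 cm
Set up proportion: 18 * 86 / 3
= 1548 / 3
= 516 km

516


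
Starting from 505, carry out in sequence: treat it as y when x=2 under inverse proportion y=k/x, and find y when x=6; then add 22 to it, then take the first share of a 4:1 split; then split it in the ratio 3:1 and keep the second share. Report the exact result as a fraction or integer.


Start with 505.
Step 1: Inverse prop: k = (505)*2; new y = k/6 = 505*2/6 = 505/3
Step 2: Add 22: 505/3+22=571/3; split 4:1 first = 571/3*4/5 = 2284/15
Step 3: Split 3:1, second share = 2284/15 * 1/4 = 571/15
Final result = 571/15

571/15


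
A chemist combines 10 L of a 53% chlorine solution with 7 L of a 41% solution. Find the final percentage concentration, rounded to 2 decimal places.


Solute in mixture 1 = 53% of 10 L = 10*53/100 = 53/10 L
Solute in mixture 2 = 41% of 7 L = 7*41/100 = 287/100 L
Total solute = 53/10 + 287/100 = 817/100 L
Total volume = 10 + 7 = 17 L
Final concentration = 817/100/17 * 100 = 48.06%

48.06


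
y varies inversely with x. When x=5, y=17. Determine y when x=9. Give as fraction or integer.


Inverse proportion: y = k/x
Find k: k = 5 * 17 = 85
Compute y at x=9: y = 85/9
y = 85/9

85/9


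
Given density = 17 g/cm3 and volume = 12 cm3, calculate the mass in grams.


Using mass = density * volume
Density = 17 g/cm3
Volume = 12 cm3
Mass = 17 * 12
= 204 g

204


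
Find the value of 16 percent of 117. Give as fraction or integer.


Compute 16% of 117
Convert percentage: 16% = 16/100
Multiply: 117 * 16/100
= 1872/100
= 468/25

468/25


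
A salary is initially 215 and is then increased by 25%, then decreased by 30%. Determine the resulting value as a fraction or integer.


Start: 215
Step 1: increase by 25% => multiply by 125/100
  215 * 125/100 = 1075/4
Step 2: decrease by 30% => multiply by 70/100
  1075/4 * 70/100 = 1505/8
Final value = 1505/8

1505/8


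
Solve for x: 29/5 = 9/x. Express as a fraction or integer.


Setting up: 29/5 = 9/x
Cross multiply: 29 * x = 5 * 9
29x = 45
x = 45/29
x = 45/29

45/29


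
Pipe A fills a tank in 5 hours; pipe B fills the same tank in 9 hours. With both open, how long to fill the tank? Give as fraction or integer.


Rate of A = 1/5 job per hour
Rate of B = 1/9 job per hour
Combined rate = 1/5 + 1/9
Find common denominator: (9 + 5)/(5*9) = 14/45
Combined rate = 14/45 job per hour
Time together = 1 / (14/45) = 45/14 hours

45/14


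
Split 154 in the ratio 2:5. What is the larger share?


Total parts = 2 + 5 = 7
Value per part = 154 / 7 = 22
First share = 2 * 22 = 44
Second share = 5 * 22 = 110
Larger share = 110

110


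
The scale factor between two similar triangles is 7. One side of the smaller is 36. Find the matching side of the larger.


Similar triangles have proportional sides
Scale factor = 7
Smaller side = 36
Corresponding larger side = 36 * 7
= 252

252


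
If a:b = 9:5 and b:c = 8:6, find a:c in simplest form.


Given a:b = 9:5 and b:c = 8:6
Make b consistent. Multiply first ratio by 8: a:b = 72:40
Multiply second ratio by 5: b:c = 40:30
Now b = 40 in both, so a:b:c = 72:40:30
Therefore a:c = 72:30
Simplify by GCD: a:c = 12:5

12:5


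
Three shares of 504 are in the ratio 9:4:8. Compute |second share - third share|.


Total parts = 9 + 4 + 8 = 21
Value per part = 504 / 21 = 24
Shares: 9*24=216, 4*24=96, 8*24=192
Second share = 96, third share = 192
Difference = |96 - 192| = 96

96


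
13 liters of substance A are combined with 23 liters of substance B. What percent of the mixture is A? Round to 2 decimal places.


Volume of A = 13 L
Volume of B = 23 L
Total volume = 13 + 23 = 36 L
Percentage of A = (13/36) * 100
= 36.11%

36.11


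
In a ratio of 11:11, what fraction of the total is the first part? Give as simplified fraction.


Total parts = 11 + 11 = 22
First part fraction = 11/22
Simplify: 11/22 = 1/2

1/2


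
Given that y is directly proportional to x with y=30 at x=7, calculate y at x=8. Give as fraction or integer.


Direct proportion: y = kx
Find k: k = 30/7 = 30/7
Compute y at x=8: y = 30/7 * 8
y = 240/7

240/7


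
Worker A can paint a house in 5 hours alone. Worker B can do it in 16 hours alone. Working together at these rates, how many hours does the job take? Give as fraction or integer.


Rate of A = 1/5 job per hour
Rate of B = 1/16 job per hour
Combined rate = 1/5 + 1/16
Find common denominator: (16 + 5)/(5*16) = 21/80
Combined rate = 21/80 job per hour
Time together = 1 / (21/80) = 80/21 hours

80/21


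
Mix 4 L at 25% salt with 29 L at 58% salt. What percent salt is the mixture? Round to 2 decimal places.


Solute in mixture 1 = 25% of 4 L = 4*25/100 = 1 L
Solute in mixture 2 = 58% of 29 L = 29*58/100 = 841/50 L
Total solute = 1 + 841/50 = 891/50 L
Total volume = 4 + 29 = 33 L
Final concentration = 891/50/33 * 100 = 54.00%

54.00


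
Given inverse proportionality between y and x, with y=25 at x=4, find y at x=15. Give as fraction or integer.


Inverse proportion: y = k/x
Find k: k = 4 * 25 = 100
Compute y at x=15: y = 100/15
y = 20/3

20/3


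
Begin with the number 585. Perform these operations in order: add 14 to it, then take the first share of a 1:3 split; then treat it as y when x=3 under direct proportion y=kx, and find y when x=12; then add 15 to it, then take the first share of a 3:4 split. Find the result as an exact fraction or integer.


Start with 585.
Step 1: Add 14: 585+14=599; split 1:3 first = 599*1/4 = 599/4
Step 2: Direct prop: k = (599/4)/3; new y = k*12 = 599/4*12/3 = 599
Step 3: Add 15: 599+15=614; split 3:4 first = 614*3/7 = 1842/7
Final result = 1842/7

1842/7


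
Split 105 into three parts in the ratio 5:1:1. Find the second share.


Ratio = 5:1:1
Total parts = 5 + 1 + 1 = 7
Value per part = 105 / 7 = 15
First share = 5 * 15 = 75
Middle share = 1 * 15 = 15
Third share = 1 * 15 = 15

15


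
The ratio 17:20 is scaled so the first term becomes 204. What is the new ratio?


Original ratio: 17:20
First term target: 204
Scale factor = 204 / 17 = 12
Multiply second term: 20 * 12 = 240
Equivalent ratio = 204:240

204:240


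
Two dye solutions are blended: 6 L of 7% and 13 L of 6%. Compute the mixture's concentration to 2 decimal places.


Solute in mixture 1 = 7% of 6 L = 6*7/100 = 21/50 L
Solute in mixture 2 = 6% of 13 L = 13*6/100 = 39/50 L
Total solute = 21/50 + 39/50 = 6/5 L
Total volume = 6 + 13 = 19 L
Final concentration = 6/5/19 * 100 = 6.32%

6.32


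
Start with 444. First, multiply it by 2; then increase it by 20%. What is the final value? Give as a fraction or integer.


Start with 444.
Step 1: Multiply by 2: 444 * 2 = 888
Step 2: Increase by 20%: 888 * 120/100 = 5328/5
Final result = 5328/5

5328/5


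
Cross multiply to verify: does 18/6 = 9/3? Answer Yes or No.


Cross multiply to check 18/6 = 9/3
Left cross product: 18 * 3 = 54
Right cross product: 6 * 9 = 54
54 = 54
Equal, so proportions match => Yes

Yes


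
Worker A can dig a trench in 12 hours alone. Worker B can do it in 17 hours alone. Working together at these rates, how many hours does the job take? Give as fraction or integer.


Rate of A = 1/12 job per hour
Rate of B = 1/17 job per hour
Combined rate = 1/12 + 1/17
Find common denominator: (17 + 12)/(12*17) = 29/204
Combined rate = 29/204 job per hour
Time together = 1 / (29/204) = 204/29 hours

204/29


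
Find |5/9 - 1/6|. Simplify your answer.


Simplify: 5/9 = 5/9 and 1/6 = 1/6
Find common denominator: LCD = 18
Convert: 10/18 and 3/18
Difference = |10 - 3|/18 = 7/18
Simplified = 7/18

7/18


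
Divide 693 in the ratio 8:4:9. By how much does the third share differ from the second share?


Total parts = 8 + 4 + 9 = 21
Value per part = 693 / 21 = 33
Shares: 8*33=264, 4*33=132, 9*33=297
Third share = 297, second share = 132
Difference = |297 - 132| = 165

165


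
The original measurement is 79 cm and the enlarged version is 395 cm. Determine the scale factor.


Original length = 79 cm
Scaled length = 395 cm
Scale factor = 395 / 79
= 5

5


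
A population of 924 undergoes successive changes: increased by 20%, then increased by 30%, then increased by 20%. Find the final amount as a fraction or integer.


Start: 924
Step 1: increase by 20% => multiply by 120/100
  924 * 120/100 = 5544/5
Step 2: increase by 30% => multiply by 130/100
  5544/5 * 130/100 = 36036/25
Step 3: increase by 20% => multiply by 120/100
  36036/25 * 120/100 = 216216/125
Final value = 216216/125

216216/125


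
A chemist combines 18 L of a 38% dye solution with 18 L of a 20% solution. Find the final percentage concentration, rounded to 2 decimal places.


Solute in mixture 1 = 38% of 18 L = 18*38/100 = 171/25 L
Solute in mixture 2 = 20% of 18 L = 18*20/100 = 18/5 L
Total solute = 171/25 + 18/5 = 261/25 L
Total volume = 18 + 18 = 36 L
Final concentration = 261/25/36 * 100 = 29.00%

29.00


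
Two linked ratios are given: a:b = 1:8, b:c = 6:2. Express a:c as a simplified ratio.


Given a:b = 1:8 and b:c = 6:2
Make b consistent. Multiply first ratio by 6: a:b = 6:48
Multiply second ratio by 8: b:c = 48:16
Now b = 48 in both, so a:b:c = 6:48:16
Therefore a:c = 6:16
Simplify by GCD: a:c = 3:8

3:8


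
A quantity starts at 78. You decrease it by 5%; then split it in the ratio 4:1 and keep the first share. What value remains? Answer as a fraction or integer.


Start with 78.
Step 1: Decrease by 5%: 78 * 95/100 = 741/10
Step 2: Split 4:1, first share = 741/10 * 4/5 = 1482/25
Final result = 1482/25

1482/25


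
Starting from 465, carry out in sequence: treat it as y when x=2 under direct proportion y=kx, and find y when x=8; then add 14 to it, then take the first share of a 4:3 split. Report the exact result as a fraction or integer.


Start with 465.
Step 1: Direct prop: k = (465)/2; new y = k*8 = 465*8/2 = 1860
Step 2: Add 14: 1860+14=1874; split 4:3 first = 1874*4/7 = 7496/7
Final result = 7496/7

7496/7


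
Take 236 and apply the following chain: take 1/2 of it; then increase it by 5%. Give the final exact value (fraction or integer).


Start with 236.
Step 1: Take 1/2: 236 * 1/2 = 118
Step 2: Increase by 5%: 118 * 105/100 = 1239/10
Final result = 1239/10

1239/10


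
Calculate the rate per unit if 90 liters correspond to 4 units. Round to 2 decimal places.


Total liters = 90
Number of units = 4
Unit rate = 90 / 4
= 22.50 liters per unit

22.50


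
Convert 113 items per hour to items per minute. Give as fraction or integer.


Converting from per hour to per minute
Rate = 113 items per hour
Divide by 60: 113/60
= 113/60 items per minute

113/60


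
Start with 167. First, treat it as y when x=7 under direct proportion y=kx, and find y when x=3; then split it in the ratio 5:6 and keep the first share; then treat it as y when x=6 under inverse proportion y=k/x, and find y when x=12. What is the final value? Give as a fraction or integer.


Start with 167.
Step 1: Direct prop: k = (167)/7; new y = k*3 = 167*3/7 = 501/7
Step 2: Split 5:6, first share = 501/7 * 5/11 = 2505/77
Step 3: Inverse prop: k = (2505/77)*6; new y = k/12 = 2505/77*6/12 = 2505/154
Final result = 2505/154

2505/154


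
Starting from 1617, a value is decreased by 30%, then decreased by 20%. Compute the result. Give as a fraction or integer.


Start: 1617
Step 1: decrease by 30% => multiply by 70/100
  1617 * 70/100 = 11319/10
Step 2: decrease by 20% => multiply by 80/100
  11319/10 * 80/100 = 22638/25
Final value = 22638/25

22638/25


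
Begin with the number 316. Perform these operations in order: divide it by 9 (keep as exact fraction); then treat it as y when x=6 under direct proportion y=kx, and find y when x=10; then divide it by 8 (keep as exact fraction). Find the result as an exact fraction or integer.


Start with 316.
Step 1: Divide by 9: 316 / 9 = 316/9
Step 2: Direct prop: k = (316/9)/6; new y = k*10 = 316/9*10/6 = 1580/27
Step 3: Divide by 8: 1580/27 / 8 = 395/54
Final result = 395/54

395/54


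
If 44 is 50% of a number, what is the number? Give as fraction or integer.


Given: 44 is 50% of the whole
Set up: 44 = 50/100 * whole
whole = 44 * 100 / 50
whole = 4400 / 50
whole = 88

88


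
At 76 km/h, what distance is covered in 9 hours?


Using distance = speed * time
Speed = 76 km/h
Time = 9 hours
Distance = 76 * 9
= 684 km

684


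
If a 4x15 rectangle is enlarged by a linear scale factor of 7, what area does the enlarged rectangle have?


Original dimensions: 4 x 15
Enlargement factor = 7
New width = 4 * 7 = 28
New height = 15 * 7 = 105
New area = 28 * 105 = 2940

2940


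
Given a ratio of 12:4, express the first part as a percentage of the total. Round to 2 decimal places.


Total parts = 12 + 4 = 16
First part fraction = 12/16
Percentage = (12/16) * 100
= 0.75 * 100
= 75.00%

75.00


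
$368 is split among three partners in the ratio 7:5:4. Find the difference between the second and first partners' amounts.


Total parts = 7 + 5 + 4 = 16
Value per part = 368 / 16 = 23
Shares: 7*23=161, 5*23=115, 4*23=92
Second share = 115, first share = 161
Difference = |115 - 161| = 46

46


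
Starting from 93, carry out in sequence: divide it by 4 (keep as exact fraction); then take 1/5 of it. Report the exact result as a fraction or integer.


Start with 93.
Step 1: Divide by 4: 93 / 4 = 93/4
Step 2: Take 1/5: 93/4 * 1/5 = 93/20
Final result = 93/20

93/20


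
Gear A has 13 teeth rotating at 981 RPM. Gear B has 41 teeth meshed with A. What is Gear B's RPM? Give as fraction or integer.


Gear ratio: teeth_A * RPM_A = teeth_B * RPM_B
13 * 981 = 41 * RPM_B
12753 = 41 * RPM_B
RPM_B = 12753 / 41
RPM_B = 12753/41

12753/41


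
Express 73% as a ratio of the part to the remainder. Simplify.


Part = 73%, Remainder = 27%
Ratio = 73:27
GCD(73, 27) = 1
Simplify: 73:27 = 73:27

73:27


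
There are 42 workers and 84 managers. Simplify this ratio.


Find GCD(42, 84)
GCD = 42
Divide both by 42: 42/42 = 1, 84/42 = 2
Simplified ratio = 1:2

1:2


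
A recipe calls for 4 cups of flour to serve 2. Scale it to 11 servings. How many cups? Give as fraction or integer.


Original: 4 cups for 2 servings
Target servings = 11
Scaling factor = 11/2
New amount = 4 * 11/2
= 44/2
= 22 cups

22


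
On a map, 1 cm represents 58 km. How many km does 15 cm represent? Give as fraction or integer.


Map scale: 1 cm = 58 km
Measured distance on map = 15 cm
Set up proportion: 15 * 58 / 1
= 870 / 1
= 870 km

870


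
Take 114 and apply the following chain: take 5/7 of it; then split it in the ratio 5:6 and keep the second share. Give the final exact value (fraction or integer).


Start with 114.
Step 1: Take 5/7: 114 * 5/7 = 570/7
Step 2: Split 5:6, second share = 570/7 * 6/11 = 3420/77
Final result = 3420/77

3420/77


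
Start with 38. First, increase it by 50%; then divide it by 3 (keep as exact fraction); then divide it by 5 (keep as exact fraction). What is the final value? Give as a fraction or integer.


Start with 38.
Step 1: Increase by 50%: 38 * 150/100 = 57
Step 2: Divide by 3: 57 / 3 = 19
Step 3: Divide by 5: 19 / 5 = 19/5
Final result = 19/5

19/5


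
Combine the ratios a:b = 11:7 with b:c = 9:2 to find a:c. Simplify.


Given a:b = 11:7 and b:c = 9:2
Make b consistent. Multiply first ratio by 9: a:b = 99:63
Multiply second ratio by 7: b:c = 63:14
Now b = 63 in both, so a:b:c = 99:63:14
Therefore a:c = 99:14
Simplify by GCD: a:c = 99:14

99:14


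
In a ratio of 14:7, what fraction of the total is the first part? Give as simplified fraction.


Total parts = 14 + 7 = 21
First part fraction = 14/21
Simplify: 14/21 = 2/3

2/3


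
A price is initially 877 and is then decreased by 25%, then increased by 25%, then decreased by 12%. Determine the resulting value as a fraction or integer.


Start: 877
Step 1: decrease by 25% => multiply by 75/100
  877 * 75/100 = 2631/4
Step 2: increase by 25% => multiply by 125/100
  2631/4 * 125/100 = 13155/16
Step 3: decrease by 12% => multiply by 88/100
  13155/16 * 88/100 = 28941/40
Final value = 28941/40

28941/40


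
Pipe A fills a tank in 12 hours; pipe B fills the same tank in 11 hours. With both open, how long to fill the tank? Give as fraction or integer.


Rate of A = 1/12 job per hour
Rate of B = 1/11 job per hour
Combined rate = 1/12 + 1/11
Find common denominator: (11 + 12)/(12*11) = 23/132
Combined rate = 23/132 job per hour
Time together = 1 / (23/132) = 132/23 hours

132/23


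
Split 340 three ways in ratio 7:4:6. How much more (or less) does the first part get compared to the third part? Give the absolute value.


Total parts = 7 + 4 + 6 = 17
Value per part = 340 / 17 = 20
Shares: 7*20=140, 4*20=80, 6*20=120
First share = 140, third share = 120
Difference = |140 - 120| = 20

20


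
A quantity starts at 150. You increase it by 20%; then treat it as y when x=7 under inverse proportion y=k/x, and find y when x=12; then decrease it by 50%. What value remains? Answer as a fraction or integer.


Start with 150.
Step 1: Increase by 20%: 150 * 120/100 = 180
Step 2: Inverse prop: k = (180)*7; new y = k/12 = 180*7/12 = 105
Step 3: Decrease by 50%: 105 * 50/100 = 105/2
Final result = 105/2

105/2


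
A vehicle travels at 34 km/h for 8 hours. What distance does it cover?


Using distance = speed * time
Speed = 34 km/h
Time = 8 hours
Distance = 34 * 8
= 272 km

272


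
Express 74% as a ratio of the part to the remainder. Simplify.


Part = 74%, Remainder = 26%
Ratio = 74:26
GCD(74, 26) = 2
Simplify: 37:13 = 37:13

37:13


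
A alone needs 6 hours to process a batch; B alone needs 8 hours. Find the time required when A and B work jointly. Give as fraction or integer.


Rate of A = 1/6 job per hour
Rate of B = 1/8 job per hour
Combined rate = 1/6 + 1/8
Find common denominator: (8 + 6)/(6*8) = 14/48
Combined rate = 7/24 job per hour
Time together = 1 / (7/24) = 24/7 hours

24/7


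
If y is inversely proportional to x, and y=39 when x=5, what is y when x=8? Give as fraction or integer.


Inverse proportion: y = k/x
Find k: k = 5 * 39 = 195
Compute y at x=8: y = 195/8
y = 195/8

195/8


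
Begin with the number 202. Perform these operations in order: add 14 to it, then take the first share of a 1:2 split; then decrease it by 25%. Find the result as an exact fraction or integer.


Start with 202.
Step 1: Add 14: 202+14=216; split 1:2 first = 216*1/3 = 72
Step 2: Decrease by 25%: 72 * 75/100 = 54
Final result = 54

54


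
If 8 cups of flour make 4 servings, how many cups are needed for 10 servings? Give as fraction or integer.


Original: 8 cups for 4 servings
Target servings = 10
Scaling factor = 10/4
New amount = 8 * 10/4
= 80/4
= 20 cups

20


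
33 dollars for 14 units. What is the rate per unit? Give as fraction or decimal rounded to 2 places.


Total dollars = 33
Number of units = 14
Unit rate = 33 / 14
= 2.36 dollars per unit

2.36


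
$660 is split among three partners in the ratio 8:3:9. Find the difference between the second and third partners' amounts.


Total parts = 8 + 3 + 9 = 20
Value per part = 660 / 20 = 33
Shares: 8*33=264, 3*33=99, 9*33=297
Second share = 99, third share = 297
Difference = |99 - 297| = 198

198


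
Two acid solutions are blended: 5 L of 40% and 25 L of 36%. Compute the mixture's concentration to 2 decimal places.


Solute in mixture 1 = 40% of 5 L = 5*40/100 = 2 L
Solute in mixture 2 = 36% of 25 L = 25*36/100 = 9 L
Total solute = 2 + 9 = 11 L
Total volume = 5 + 25 = 30 L
Final concentration = 11/30 * 100 = 36.67%

36.67


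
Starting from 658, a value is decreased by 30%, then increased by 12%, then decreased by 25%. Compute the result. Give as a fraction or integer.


Start: 658
Step 1: decrease by 30% => multiply by 70/100
  658 * 70/100 = 2303/5
Step 2: increase by 12% => multiply by 112/100
  2303/5 * 112/100 = 64484/125
Step 3: decrease by 25% => multiply by 75/100
  64484/125 * 75/100 = 48363/125
Final value = 48363/125

48363/125


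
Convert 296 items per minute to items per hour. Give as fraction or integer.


Converting from per minute to per hour
Rate = 296 items per minute
Multiply by 60: 296 * 60
= 17760 items per hour

17760


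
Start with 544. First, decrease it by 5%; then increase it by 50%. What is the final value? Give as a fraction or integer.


Start with 544.
Step 1: Decrease by 5%: 544 * 95/100 = 2584/5
Step 2: Increase by 50%: 2584/5 * 150/100 = 3876/5
Final result = 3876/5

3876/5


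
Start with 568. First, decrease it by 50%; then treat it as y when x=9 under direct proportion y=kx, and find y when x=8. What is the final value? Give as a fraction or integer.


Start with 568.
Step 1: Decrease by 50%: 568 * 50/100 = 284
Step 2: Direct prop: k = (284)/9; new y = k*8 = 284*8/9 = 2272/9
Final result = 2272/9

2272/9


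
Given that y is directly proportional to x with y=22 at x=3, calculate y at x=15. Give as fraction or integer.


Direct proportion: y = kx
Find k: k = 22/3 = 22/3
Compute y at x=15: y = 22/3 * 15
y = 110

110


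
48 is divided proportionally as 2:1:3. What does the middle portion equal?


Ratio = 2:1:3
Total parts = 2 + 1 + 3 = 6
Value per part = 48 / 6 = 8
First share = 2 * 8 = 16
Middle share = 1 * 8 = 8
Third share = 3 * 8 = 24

8


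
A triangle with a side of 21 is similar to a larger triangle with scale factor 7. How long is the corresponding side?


Similar triangles have proportional sides
Scale factor = 7
Smaller side = 21
Corresponding larger side = 21 * 7
= 147

147


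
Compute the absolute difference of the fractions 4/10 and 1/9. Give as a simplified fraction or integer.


Simplify: 4/10 = 2/5 and 1/9 = 1/9
Find common denominator: LCD = 45
Convert: 18/45 and 5/45
Difference = |18 - 5|/45 = 13/45
Simplified = 13/45

13/45


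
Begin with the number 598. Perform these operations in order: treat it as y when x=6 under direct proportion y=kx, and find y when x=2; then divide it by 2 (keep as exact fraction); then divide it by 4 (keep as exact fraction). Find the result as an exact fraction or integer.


Start with 598.
Step 1: Direct prop: k = (598)/6; new y = k*2 = 598*2/6 = 598/3
Step 2: Divide by 2: 598/3 / 2 = 299/3
Step 3: Divide by 4: 299/3 / 4 = 299/12
Final result = 299/12

299/12


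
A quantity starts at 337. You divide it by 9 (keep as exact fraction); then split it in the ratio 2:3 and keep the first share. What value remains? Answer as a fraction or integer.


Start with 337.
Step 1: Divide by 9: 337 / 9 = 337/9
Step 2: Split 2:3, first share = 337/9 * 2/5 = 674/45
Final result = 674/45

674/45


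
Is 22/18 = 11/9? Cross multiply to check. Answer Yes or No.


Cross multiply to check 22/18 = 11/9
Left cross product: 22 * 9 = 198
Right cross product: 18 * 11 = 198
198 = 198
Equal, so proportions match => Yes

Yes


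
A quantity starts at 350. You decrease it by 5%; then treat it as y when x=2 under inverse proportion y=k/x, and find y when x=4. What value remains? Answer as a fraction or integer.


Start with 350.
Step 1: Decrease by 5%: 350 * 95/100 = 665/2
Step 2: Inverse prop: k = (665/2)*2; new y = k/4 = 665/2*2/4 = 665/4
Final result = 665/4

665/4


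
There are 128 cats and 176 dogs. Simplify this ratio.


Find GCD(128, 176)
GCD = 16
Divide both by 16: 128/16 = 8, 176/16 = 11
Simplified ratio = 8:11

8:11


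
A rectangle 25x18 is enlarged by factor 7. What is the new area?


Original dimensions: 25 x 18
Enlargement factor = 7
New width = 25 * 7 = 175
New height = 18 * 7 = 126
New area = 175 * 126 = 22050

22050


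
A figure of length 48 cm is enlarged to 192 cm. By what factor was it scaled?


Original length = 48 cm
Scaled length = 192 cm
Scale factor = 192 / 48
= 4

4


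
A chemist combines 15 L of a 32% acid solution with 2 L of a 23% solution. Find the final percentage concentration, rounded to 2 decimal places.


Solute in mixture 1 = 32% of 15 L = 15*32/100 = 24/5 L
Solute in mixture 2 = 23% of 2 L = 2*23/100 = 23/50 L
Total solute = 24/5 + 23/50 = 263/50 L
Total volume = 15 + 2 = 17 L
Final concentration = 263/50/17 * 100 = 30.94%

30.94


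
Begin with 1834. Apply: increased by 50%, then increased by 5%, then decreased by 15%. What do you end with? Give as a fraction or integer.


Start: 1834
Step 1: increase by 50% => multiply by 150/100
  1834 * 150/100 = 2751
Step 2: increase by 5% => multiply by 105/100
  2751 * 105/100 = 57771/20
Step 3: decrease by 15% => multiply by 85/100
  57771/20 * 85/100 = 982107/400
Final value = 982107/400

982107/400


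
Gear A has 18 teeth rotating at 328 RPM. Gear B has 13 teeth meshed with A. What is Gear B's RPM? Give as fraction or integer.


Gear ratio: teeth_A * RPM_A = teeth_B * RPM_B
18 * 328 = 13 * RPM_B
5904 = 13 * RPM_B
RPM_B = 5904 / 13
RPM_B = 5904/13

5904/13


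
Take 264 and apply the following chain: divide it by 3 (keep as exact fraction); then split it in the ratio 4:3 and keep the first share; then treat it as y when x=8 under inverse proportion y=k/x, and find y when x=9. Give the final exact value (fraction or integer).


Start with 264.
Step 1: Divide by 3: 264 / 3 = 88
Step 2: Split 4:3, first share = 88 * 4/7 = 352/7
Step 3: Inverse prop: k = (352/7)*8; new y = k/9 = 352/7*8/9 = 2816/63
Final result = 2816/63

2816/63


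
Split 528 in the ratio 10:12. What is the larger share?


Total parts = 10 + 12 = 22
Value per part = 528 / 22 = 24
First share = 10 * 24 = 240
Second share = 12 * 24 = 288
Larger share = 288

288


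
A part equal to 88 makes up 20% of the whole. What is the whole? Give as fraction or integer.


Given: 88 is 20% of the whole
Set up: 88 = 20/100 * whole
whole = 88 * 100 / 20
whole = 8800 / 20
whole = 440

440


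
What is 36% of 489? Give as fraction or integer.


Compute 36% of 489
Convert percentage: 36% = 36/100
Multiply: 489 * 36/100
= 17604/100
= 4401/25

4401/25


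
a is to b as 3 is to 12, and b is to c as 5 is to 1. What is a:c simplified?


Given a:b = 3:12 and b:c = 5:1
Make b consistent. Multiply first ratio by 5: a:b = 15:60
Multiply second ratio by 12: b:c = 60:12
Now b = 60 in both, so a:b:c = 15:60:12
Therefore a:c = 15:12
Simplify by GCD: a:c = 5:4

5:4


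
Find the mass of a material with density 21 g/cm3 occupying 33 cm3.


Using mass = density * volume
Density = 21 g/cm3
Volume = 33 cm3
Mass = 21 * 33
= 693 g

693


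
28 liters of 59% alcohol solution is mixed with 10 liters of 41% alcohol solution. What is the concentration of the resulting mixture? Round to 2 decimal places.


Solute in mixture 1 = 59% of 28 L = 28*59/100 = 413/25 L
Solute in mixture 2 = 41% of 10 L = 10*41/100 = 41/10 L
Total solute = 413/25 + 41/10 = 1031/50 L
Total volume = 28 + 10 = 38 L
Final concentration = 1031/50/38 * 100 = 54.26%

54.26
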